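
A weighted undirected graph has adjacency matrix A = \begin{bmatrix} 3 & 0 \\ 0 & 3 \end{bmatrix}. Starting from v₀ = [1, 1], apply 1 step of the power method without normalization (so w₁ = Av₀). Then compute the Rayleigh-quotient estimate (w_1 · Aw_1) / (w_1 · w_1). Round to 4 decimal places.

λ ≈ 3.0000

w1 = Av₀ = (3·1 + 0·1; 0·1 + 3·1) = (3, 3)
Aw1 = (9, 9)
w1·Aw1 = 3·9 + 3·9 = 54; w1·w1 = 3·3 + 3·3 = 18
λ ≈ 54/18 = 3.0000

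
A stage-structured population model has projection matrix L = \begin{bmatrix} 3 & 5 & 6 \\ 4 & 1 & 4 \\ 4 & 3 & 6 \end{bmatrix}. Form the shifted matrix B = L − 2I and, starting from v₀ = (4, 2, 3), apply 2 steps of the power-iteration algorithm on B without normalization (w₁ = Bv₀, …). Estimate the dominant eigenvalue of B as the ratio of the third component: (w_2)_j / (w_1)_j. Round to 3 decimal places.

B = L − 2I has rows (1, 5, 6); (4, -1, 4); (4, 3, 4)
w1 = Bv₀ = (1·4 + 5·2 + 6·3; 4·4 + (-1)·2 + 4·3; 4·4 + 3·2 + 4·3) = (32, 26, 34)
w2 = Bw1 = (1·32 + 5·26 + 6·34; 4·32 + (-1)·26 + 4·34; 4·32 + 3·26 + 4·34) = (366, 238, 342)
Ratio: 342/34 = 10.059

10.059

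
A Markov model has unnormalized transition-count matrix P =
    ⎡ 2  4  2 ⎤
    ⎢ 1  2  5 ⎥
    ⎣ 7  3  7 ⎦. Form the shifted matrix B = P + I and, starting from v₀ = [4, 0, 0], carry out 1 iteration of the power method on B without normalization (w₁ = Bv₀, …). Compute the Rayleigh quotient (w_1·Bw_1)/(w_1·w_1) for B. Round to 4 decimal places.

11.5593

B = P + I has rows (3, 4, 2); (1, 3, 5); (7, 3, 8)
w1 = Bv₀ = (3·4 + 4·0 + 2·0; 1·4 + 3·0 + 5·0; 7·4 + 3·0 + 8·0) = (12, 4, 28)
Bw1 = (108, 164, 320)
w1·Bw1 = 10912; w1·w1 = 944; μ ≈ 10912/944 = 11.5593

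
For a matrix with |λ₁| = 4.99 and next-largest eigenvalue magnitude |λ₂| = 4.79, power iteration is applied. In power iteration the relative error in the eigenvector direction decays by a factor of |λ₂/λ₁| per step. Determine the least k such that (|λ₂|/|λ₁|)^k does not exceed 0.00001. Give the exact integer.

|λ₂/λ₁| = 4.79/4.99 = 0.95992
Need k ≥ ln(0.00001) / ln(0.95992) = -11.5129 / -0.0409 ≈ 281.452
Smallest integer k satisfying the bound: 282

282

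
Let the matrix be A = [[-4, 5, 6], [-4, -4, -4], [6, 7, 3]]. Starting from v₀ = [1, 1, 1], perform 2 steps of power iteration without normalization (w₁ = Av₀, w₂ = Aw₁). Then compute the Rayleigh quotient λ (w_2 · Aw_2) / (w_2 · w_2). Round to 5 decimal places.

w1 = Av₀ = (7, -12, 16)
w2 = Aw1 = (8, -44, 6)
Aw2 = (-216, 120, -242)
w2·Aw2 = 8·(-216) + (-44)·120 + 6·(-242) = -8460; w2·w2 = 8·8 + (-44)·(-44) + 6·6 = 2036
λ ≈ -8460/2036 = -4.15521

λ ≈ -4.15521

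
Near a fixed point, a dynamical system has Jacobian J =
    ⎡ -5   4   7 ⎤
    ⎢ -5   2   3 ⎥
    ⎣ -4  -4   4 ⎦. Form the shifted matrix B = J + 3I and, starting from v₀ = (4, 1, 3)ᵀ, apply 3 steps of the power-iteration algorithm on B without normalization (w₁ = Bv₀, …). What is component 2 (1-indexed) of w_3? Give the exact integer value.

-416

B = J + 3I has rows (-2, 4, 7); (-5, 5, 3); (-4, -4, 7)
w1 = Bv₀ = (17, -6, 1)
w2 = Bw1 = (-51, -112, -37)
w3 = Bw2 = (-605, -416, 393)
Requested component of w3: -416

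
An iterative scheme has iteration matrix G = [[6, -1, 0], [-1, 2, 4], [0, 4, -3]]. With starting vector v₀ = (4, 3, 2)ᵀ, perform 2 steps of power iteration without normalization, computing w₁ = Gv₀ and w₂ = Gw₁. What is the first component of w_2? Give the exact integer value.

116

w1 = Gv₀ = (6·4 + (-1)·3 + 0·2; (-1)·4 + 2·3 + 4·2; 0·4 + 4·3 + (-3)·2) = (21, 10, 6)
w2 = Gw1 = (6·21 + (-1)·10 + 0·6; (-1)·21 + 2·10 + 4·6; 0·21 + 4·10 + (-3)·6) = (116, 23, 22)
The requested component of w2 is 116.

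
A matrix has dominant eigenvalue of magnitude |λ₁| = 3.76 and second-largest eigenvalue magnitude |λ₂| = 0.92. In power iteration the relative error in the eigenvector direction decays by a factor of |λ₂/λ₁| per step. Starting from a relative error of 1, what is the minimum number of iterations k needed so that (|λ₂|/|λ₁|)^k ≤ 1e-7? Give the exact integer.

|λ₂/λ₁| = 0.92/3.76 = 0.24468
Need k ≥ ln(1e-7) / ln(0.24468) = -16.1181 / -1.4078 ≈ 11.449
Smallest integer k satisfying the bound: 12

12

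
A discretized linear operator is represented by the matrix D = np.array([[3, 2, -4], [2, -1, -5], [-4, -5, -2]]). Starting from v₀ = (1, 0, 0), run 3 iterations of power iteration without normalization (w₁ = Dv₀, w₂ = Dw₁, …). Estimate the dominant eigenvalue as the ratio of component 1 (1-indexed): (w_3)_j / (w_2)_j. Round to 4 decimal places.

6.5862

w1 = Dv₀ = (3·1 + 2·0 + (-4)·0; 2·1 + (-1)·0 + (-5)·0; (-4)·1 + (-5)·0 + (-2)·0) = (3, 2, -4)
w2 = Dw1 = (3·3 + 2·2 + (-4)·(-4); 2·3 + (-1)·2 + (-5)·(-4); (-4)·3 + (-5)·2 + (-2)·(-4)) = (29, 24, -14)
w3 = Dw2 = (191, 104, -208)
Ratio at component: 191 / 29 = 6.5862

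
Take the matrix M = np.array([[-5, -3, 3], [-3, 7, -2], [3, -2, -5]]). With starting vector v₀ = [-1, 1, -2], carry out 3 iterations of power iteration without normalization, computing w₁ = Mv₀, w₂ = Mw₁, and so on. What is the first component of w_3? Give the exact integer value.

-460

w1 = Mv₀ = (-4, 14, 5)
w2 = Mw1 = (-7, 100, -65)
w3 = Mw2 = (-460, 851, 104)
The requested component of w3 is -460.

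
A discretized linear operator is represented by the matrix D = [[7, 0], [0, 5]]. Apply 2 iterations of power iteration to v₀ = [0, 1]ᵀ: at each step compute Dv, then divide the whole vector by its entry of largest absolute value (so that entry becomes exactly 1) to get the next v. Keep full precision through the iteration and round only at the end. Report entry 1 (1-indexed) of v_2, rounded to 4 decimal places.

Dv0 = (0.00000, 5.00000); divide by 5.00000 → v1 = (0.00000, 1.00000)
Dv1 = (0.00000, 5.00000); divide by 5.00000 → v2 = (0.00000, 1.00000)
Requested entry of v2: 0/25 = 0.0000

0.0000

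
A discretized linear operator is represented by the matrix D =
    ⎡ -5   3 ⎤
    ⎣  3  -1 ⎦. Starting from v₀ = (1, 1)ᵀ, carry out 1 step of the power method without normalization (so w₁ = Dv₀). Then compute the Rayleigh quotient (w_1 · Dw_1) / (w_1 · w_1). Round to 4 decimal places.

w1 = Dv₀ = (-2, 2)
Dw1 = (16, -8)
w1·Dw1 = (-2)·16 + 2·(-8) = -48; w1·w1 = (-2)·(-2) + 2·2 = 8
λ ≈ -48/8 = -6.0000

λ ≈ -6.0000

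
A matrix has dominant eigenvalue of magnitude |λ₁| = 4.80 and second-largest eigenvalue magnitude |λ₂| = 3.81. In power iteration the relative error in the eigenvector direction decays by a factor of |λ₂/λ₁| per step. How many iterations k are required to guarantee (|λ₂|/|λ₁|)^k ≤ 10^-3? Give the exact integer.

30

|λ₂/λ₁| = 3.81/4.80 = 0.79375
Need k ≥ ln(10^-3) / ln(0.79375) = -6.9078 / -0.2310 ≈ 29.905
Smallest integer k satisfying the bound: 30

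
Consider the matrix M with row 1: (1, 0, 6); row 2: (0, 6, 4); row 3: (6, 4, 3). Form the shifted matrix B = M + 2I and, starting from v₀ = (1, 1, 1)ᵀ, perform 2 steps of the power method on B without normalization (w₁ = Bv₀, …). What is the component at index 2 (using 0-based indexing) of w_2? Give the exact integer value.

177

B = M + 2I has rows (3, 0, 6); (0, 8, 4); (6, 4, 5)
w1 = Bv₀ = (9, 12, 15)
w2 = Bw1 = (117, 156, 177)
Requested component of w2: 177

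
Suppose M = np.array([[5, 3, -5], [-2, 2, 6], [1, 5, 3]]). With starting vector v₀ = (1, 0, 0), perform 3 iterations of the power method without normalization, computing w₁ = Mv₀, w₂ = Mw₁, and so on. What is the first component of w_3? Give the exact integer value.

56

w1 = Mv₀ = (5, -2, 1)
w2 = Mw1 = (14, -8, -2)
w3 = Mw2 = (56, -56, -32)
The requested component of w3 is 56.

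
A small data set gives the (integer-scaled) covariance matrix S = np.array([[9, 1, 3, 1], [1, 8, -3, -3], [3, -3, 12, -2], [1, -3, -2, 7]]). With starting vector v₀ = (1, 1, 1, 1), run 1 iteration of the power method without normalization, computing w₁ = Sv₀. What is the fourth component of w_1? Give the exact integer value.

w1 = Sv₀ = (9·1 + 1·1 + 3·1 + 1·1; 1·1 + 8·1 + (-3)·1 + (-3)·1; 3·1 + (-3)·1 + 12·1 + (-2)·1; 1·1 + (-3)·1 + (-2)·1 + 7·1) = (14, 3, 10, 3)
The requested component of w1 is 3.

3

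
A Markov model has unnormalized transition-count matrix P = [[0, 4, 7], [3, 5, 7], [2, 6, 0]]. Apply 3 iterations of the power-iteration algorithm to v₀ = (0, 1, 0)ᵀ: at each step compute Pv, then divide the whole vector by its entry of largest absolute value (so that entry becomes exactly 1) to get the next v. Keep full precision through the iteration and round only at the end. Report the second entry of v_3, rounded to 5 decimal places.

Pv0 = (4.000000, 5.000000, 6.000000); divide by 6.000000 → v1 = (0.666667, 0.833333, 1.000000)
Pv1 = (10.333333, 13.166667, 6.333333); divide by 13.166667 → v2 = (0.784810, 1.000000, 0.481013)
Pv2 = (7.367089, 10.721519, 7.569620); divide by 10.721519 → v3 = (0.687131, 1.000000, 0.706021)
Requested entry of v3: 847/847 = 1.00000

1.00000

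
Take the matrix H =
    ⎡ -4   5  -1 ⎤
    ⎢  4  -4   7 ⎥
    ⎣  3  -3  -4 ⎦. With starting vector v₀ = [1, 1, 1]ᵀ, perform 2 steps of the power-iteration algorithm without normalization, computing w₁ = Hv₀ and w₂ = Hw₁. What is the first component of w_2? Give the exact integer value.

w1 = Hv₀ = ((-4)·1 + 5·1 + (-1)·1; 4·1 + (-4)·1 + 7·1; 3·1 + (-3)·1 + (-4)·1) = (0, 7, -4)
w2 = Hw1 = ((-4)·0 + 5·7 + (-1)·(-4); 4·0 + (-4)·7 + 7·(-4); 3·0 + (-3)·7 + (-4)·(-4)) = (39, -56, -5)
The requested component of w2 is 39.

39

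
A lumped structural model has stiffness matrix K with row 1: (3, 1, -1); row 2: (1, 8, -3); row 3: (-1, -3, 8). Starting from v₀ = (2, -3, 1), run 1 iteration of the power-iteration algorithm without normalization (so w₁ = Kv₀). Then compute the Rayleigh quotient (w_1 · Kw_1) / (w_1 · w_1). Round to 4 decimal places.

10.4239

w1 = Kv₀ = (3·2 + 1·(-3) + (-1)·1; 1·2 + 8·(-3) + (-3)·1; (-1)·2 + (-3)·(-3) + 8·1) = (2, -25, 15)
Kw1 = (-34, -243, 193)
w1·Kw1 = 2·(-34) + (-25)·(-243) + 15·193 = 8902; w1·w1 = 2·2 + (-25)·(-25) + 15·15 = 854
λ ≈ 8902/854 = 10.4239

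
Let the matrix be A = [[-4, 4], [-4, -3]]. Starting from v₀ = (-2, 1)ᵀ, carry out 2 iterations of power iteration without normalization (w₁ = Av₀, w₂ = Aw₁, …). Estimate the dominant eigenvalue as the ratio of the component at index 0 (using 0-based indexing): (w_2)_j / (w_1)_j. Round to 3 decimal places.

λ ≈ -2.333

w1 = Av₀ = (12, 5)
w2 = Aw1 = (-28, -63)
Ratio at component: -28 / 12 = -2.333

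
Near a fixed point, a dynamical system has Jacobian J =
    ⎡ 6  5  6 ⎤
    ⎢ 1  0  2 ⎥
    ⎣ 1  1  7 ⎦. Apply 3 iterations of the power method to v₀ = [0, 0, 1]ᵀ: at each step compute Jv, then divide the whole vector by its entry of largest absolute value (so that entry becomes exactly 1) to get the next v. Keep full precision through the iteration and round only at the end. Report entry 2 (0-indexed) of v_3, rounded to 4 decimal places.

0.5227

Jv0 = (6.00000, 2.00000, 7.00000); divide by 7.00000 → v1 = (0.85714, 0.28571, 1.00000)
Jv1 = (12.57143, 2.85714, 8.14286); divide by 12.57143 → v2 = (1.00000, 0.22727, 0.64773)
Jv2 = (11.02273, 2.29545, 5.76136); divide by 11.02273 → v3 = (1.00000, 0.20825, 0.52268)
Requested entry of v3: 507/970 = 0.5227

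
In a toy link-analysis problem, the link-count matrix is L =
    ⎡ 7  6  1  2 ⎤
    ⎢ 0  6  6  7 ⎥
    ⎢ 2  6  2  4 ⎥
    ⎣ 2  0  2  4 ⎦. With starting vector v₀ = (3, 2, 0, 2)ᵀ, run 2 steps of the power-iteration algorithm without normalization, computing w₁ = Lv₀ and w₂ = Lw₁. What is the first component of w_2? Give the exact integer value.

w1 = Lv₀ = (37, 26, 26, 14)
w2 = Lw1 = (469, 410, 338, 182)
The requested component of w2 is 469.

469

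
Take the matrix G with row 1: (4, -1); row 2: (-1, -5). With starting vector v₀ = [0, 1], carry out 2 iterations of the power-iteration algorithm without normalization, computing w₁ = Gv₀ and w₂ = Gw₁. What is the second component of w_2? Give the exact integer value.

26

w1 = Gv₀ = (4·0 + (-1)·1; (-1)·0 + (-5)·1) = (-1, -5)
w2 = Gw1 = (4·(-1) + (-1)·(-5); (-1)·(-1) + (-5)·(-5)) = (1, 26)
The requested component of w2 is 26.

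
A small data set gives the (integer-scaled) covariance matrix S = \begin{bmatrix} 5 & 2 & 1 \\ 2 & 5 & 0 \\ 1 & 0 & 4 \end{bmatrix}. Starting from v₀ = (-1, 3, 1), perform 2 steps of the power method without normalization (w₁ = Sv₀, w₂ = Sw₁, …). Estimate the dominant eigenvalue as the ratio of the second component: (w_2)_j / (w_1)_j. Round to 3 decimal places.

5.308

w1 = Sv₀ = (5·(-1) + 2·3 + 1·1; 2·(-1) + 5·3 + 0·1; 1·(-1) + 0·3 + 4·1) = (2, 13, 3)
w2 = Sw1 = (5·2 + 2·13 + 1·3; 2·2 + 5·13 + 0·3; 1·2 + 0·13 + 4·3) = (39, 69, 14)
Ratio at component: 69 / 13 = 5.308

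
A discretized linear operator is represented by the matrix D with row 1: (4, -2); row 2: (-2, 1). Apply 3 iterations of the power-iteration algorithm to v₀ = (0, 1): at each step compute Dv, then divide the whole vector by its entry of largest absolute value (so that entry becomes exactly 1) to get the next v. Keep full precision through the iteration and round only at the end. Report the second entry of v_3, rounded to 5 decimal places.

Dv0 = (-2.000000, 1.000000); divide by -2.000000 → v1 = (1.000000, -0.500000)
Dv1 = (5.000000, -2.500000); divide by 5.000000 → v2 = (1.000000, -0.500000)
Dv2 = (5.000000, -2.500000); divide by 5.000000 → v3 = (1.000000, -0.500000)
Requested entry of v3: 25/-50 = -0.50000

-0.50000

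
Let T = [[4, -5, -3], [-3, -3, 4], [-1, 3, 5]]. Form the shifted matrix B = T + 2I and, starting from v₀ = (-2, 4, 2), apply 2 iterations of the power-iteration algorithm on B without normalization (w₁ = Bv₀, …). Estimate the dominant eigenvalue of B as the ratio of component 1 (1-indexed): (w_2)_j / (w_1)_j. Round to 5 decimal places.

9.52632

B = T + 2I has rows (6, -5, -3); (-3, -1, 4); (-1, 3, 7)
w1 = Bv₀ = (6·(-2) + (-5)·4 + (-3)·2; (-3)·(-2) + (-1)·4 + 4·2; (-1)·(-2) + 3·4 + 7·2) = (-38, 10, 28)
w2 = Bw1 = (6·(-38) + (-5)·10 + (-3)·28; (-3)·(-38) + (-1)·10 + 4·28; (-1)·(-38) + 3·10 + 7·28) = (-362, 216, 264)
Ratio: -362/-38 = 9.52632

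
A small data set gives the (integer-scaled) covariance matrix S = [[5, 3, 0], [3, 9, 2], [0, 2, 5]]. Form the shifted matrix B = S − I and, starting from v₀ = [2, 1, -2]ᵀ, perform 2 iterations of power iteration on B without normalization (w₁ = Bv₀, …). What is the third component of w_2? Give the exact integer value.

B = S − I has rows (4, 3, 0); (3, 8, 2); (0, 2, 4)
w1 = Bv₀ = (11, 10, -6)
w2 = Bw1 = (74, 101, -4)
Requested component of w2: -4

-4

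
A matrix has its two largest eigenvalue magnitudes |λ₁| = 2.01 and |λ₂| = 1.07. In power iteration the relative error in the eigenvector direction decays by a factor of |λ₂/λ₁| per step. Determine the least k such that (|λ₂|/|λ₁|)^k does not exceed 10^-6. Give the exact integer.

22

|λ₂/λ₁| = 1.07/2.01 = 0.53234
Need k ≥ ln(10^-6) / ln(0.53234) = -13.8155 / -0.6305 ≈ 21.913
Smallest integer k satisfying the bound: 22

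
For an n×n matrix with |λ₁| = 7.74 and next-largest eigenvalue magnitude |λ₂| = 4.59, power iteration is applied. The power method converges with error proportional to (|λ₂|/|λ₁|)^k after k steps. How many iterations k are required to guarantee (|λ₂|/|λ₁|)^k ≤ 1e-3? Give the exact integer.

|λ₂/λ₁| = 4.59/7.74 = 0.59302
Need k ≥ ln(1e-3) / ln(0.59302) = -6.9078 / -0.5225 ≈ 13.220
Smallest integer k satisfying the bound: 14

14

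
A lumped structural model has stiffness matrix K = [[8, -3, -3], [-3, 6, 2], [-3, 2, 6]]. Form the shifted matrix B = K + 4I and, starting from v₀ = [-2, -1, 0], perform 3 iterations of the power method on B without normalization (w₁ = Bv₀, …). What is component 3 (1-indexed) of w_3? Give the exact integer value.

B = K + 4I has rows (12, -3, -3); (-3, 10, 2); (-3, 2, 10)
w1 = Bv₀ = (-21, -4, 4)
w2 = Bw1 = (-252, 31, 95)
w3 = Bw2 = (-3402, 1256, 1768)
Requested component of w3: 1768

1768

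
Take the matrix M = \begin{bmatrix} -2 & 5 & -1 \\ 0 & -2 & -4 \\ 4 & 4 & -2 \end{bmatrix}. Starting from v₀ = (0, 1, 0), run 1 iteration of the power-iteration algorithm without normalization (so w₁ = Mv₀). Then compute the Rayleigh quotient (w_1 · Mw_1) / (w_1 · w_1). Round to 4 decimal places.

λ ≈ -1.7778

w1 = Mv₀ = ((-2)·0 + 5·1 + (-1)·0; 0·0 + (-2)·1 + (-4)·0; 4·0 + 4·1 + (-2)·0) = (5, -2, 4)
Mw1 = (-24, -12, 4)
w1·Mw1 = 5·(-24) + (-2)·(-12) + 4·4 = -80; w1·w1 = 5·5 + (-2)·(-2) + 4·4 = 45
λ ≈ -80/45 = -1.7778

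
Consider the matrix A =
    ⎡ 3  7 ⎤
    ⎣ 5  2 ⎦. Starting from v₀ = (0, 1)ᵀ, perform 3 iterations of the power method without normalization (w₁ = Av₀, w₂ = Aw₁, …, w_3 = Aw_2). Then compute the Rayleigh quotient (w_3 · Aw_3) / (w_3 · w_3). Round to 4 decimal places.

w1 = Av₀ = (7, 2)
w2 = Aw1 = (35, 39)
w3 = Aw2 = (378, 253)
Aw3 = (2905, 2396)
w3·Aw3 = 378·2905 + 253·2396 = 1704278; w3·w3 = 378·378 + 253·253 = 206893
λ ≈ 1704278/206893 = 8.2375

8.2375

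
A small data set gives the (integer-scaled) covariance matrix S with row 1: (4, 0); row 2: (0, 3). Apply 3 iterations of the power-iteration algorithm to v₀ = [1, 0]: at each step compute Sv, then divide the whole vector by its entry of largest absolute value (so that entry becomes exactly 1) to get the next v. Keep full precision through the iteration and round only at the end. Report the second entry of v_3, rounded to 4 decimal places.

0.0000

Sv0 = (4.00000, 0.00000); divide by 4.00000 → v1 = (1.00000, 0.00000)
Sv1 = (4.00000, 0.00000); divide by 4.00000 → v2 = (1.00000, 0.00000)
Sv2 = (4.00000, 0.00000); divide by 4.00000 → v3 = (1.00000, 0.00000)
Requested entry of v3: 0/64 = 0.0000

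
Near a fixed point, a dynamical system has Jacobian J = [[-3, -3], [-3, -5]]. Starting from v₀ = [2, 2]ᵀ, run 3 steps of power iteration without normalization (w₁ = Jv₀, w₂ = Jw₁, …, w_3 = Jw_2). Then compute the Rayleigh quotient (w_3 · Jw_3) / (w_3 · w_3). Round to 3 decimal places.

w1 = Jv₀ = (-12, -16)
w2 = Jw1 = (84, 116)
w3 = Jw2 = (-600, -832)
Jw3 = (4296, 5960)
w3·Jw3 = (-600)·4296 + (-832)·5960 = -7536320; w3·w3 = (-600)·(-600) + (-832)·(-832) = 1052224
λ ≈ -7536320/1052224 = -7.162

-7.162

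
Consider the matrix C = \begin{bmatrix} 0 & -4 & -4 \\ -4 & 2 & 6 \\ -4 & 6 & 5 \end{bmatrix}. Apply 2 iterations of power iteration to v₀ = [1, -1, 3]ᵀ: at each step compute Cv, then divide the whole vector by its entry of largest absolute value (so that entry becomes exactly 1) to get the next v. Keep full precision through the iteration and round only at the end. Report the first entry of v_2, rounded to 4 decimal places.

Cv0 = (-8.00000, 12.00000, 5.00000); divide by 12.00000 → v1 = (-0.66667, 1.00000, 0.41667)
Cv1 = (-5.66667, 7.16667, 10.75000); divide by 10.75000 → v2 = (-0.52713, 0.66667, 1.00000)
Requested entry of v2: -68/129 = -0.5271

-0.5271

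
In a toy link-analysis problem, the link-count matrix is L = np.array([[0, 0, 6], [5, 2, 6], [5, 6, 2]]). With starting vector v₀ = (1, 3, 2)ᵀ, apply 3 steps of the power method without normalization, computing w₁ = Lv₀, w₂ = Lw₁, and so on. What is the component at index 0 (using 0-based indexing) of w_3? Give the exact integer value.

1512

w1 = Lv₀ = (12, 23, 27)
w2 = Lw1 = (162, 268, 252)
w3 = Lw2 = (1512, 2858, 2922)
The requested component of w3 is 1512.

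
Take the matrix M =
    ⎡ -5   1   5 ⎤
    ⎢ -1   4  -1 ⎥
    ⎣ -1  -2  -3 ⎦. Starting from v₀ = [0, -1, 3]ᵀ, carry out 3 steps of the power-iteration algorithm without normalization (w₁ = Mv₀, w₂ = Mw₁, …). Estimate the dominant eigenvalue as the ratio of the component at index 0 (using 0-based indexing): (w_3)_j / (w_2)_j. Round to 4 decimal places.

w1 = Mv₀ = ((-5)·0 + 1·(-1) + 5·3; (-1)·0 + 4·(-1) + (-1)·3; (-1)·0 + (-2)·(-1) + (-3)·3) = (14, -7, -7)
w2 = Mw1 = ((-5)·14 + 1·(-7) + 5·(-7); (-1)·14 + 4·(-7) + (-1)·(-7); (-1)·14 + (-2)·(-7) + (-3)·(-7)) = (-112, -35, 21)
w3 = Mw2 = (630, -49, 119)
Ratio at component: 630 / -112 = -5.6250

λ ≈ -5.6250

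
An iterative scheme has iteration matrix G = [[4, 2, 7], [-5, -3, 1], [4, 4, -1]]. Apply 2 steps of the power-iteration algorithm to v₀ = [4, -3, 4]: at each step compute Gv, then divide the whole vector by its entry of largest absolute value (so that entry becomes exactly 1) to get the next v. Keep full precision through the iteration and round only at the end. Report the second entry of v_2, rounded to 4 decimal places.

1.0000

Gv0 = (38.00000, -7.00000, 0.00000); divide by 38.00000 → v1 = (1.00000, -0.18421, 0.00000)
Gv1 = (3.63158, -4.44737, 3.26316); divide by -4.44737 → v2 = (-0.81657, 1.00000, -0.73373)
Requested entry of v2: -169/-169 = 1.0000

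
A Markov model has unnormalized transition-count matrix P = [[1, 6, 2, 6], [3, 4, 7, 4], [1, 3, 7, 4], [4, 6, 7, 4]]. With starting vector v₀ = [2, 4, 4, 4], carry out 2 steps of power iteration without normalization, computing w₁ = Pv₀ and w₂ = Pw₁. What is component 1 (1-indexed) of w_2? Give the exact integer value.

1026

w1 = Pv₀ = (1·2 + 6·4 + 2·4 + 6·4; 3·2 + 4·4 + 7·4 + 4·4; 1·2 + 3·4 + 7·4 + 4·4; 4·2 + 6·4 + 7·4 + 4·4) = (58, 66, 58, 76)
w2 = Pw1 = (1·58 + 6·66 + 2·58 + 6·76; 3·58 + 4·66 + 7·58 + 4·76; 1·58 + 3·66 + 7·58 + 4·76; 4·58 + 6·66 + 7·58 + 4·76) = (1026, 1148, 966, 1338)
The requested component of w2 is 1026.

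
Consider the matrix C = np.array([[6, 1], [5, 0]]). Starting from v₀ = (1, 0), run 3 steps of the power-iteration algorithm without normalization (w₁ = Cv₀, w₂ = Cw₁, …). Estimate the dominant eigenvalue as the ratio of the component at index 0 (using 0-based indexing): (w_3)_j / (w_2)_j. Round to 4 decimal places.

λ ≈ 6.7317

w1 = Cv₀ = (6·1 + 1·0; 5·1 + 0·0) = (6, 5)
w2 = Cw1 = (6·6 + 1·5; 5·6 + 0·5) = (41, 30)
w3 = Cw2 = (276, 205)
Ratio at component: 276 / 41 = 6.7317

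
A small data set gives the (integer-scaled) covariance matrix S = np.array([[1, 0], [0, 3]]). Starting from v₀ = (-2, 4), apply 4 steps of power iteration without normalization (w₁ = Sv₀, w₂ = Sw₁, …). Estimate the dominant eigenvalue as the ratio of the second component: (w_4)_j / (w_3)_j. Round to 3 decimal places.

w1 = Sv₀ = (1·(-2) + 0·4; 0·(-2) + 3·4) = (-2, 12)
w2 = Sw1 = (1·(-2) + 0·12; 0·(-2) + 3·12) = (-2, 36)
w3 = Sw2 = (-2, 108)
w4 = Sw3 = (-2, 324)
Ratio at component: 324 / 108 = 3.000

3.000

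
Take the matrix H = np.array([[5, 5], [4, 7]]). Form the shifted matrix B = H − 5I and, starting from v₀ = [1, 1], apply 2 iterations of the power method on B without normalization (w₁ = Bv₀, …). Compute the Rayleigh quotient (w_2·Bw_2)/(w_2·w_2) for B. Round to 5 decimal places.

B = H − 5I has rows (0, 5); (4, 2)
w1 = Bv₀ = (0·1 + 5·1; 4·1 + 2·1) = (5, 6)
w2 = Bw1 = (0·5 + 5·6; 4·5 + 2·6) = (30, 32)
Bw2 = (160, 184)
w2·Bw2 = 10688; w2·w2 = 1924; μ ≈ 10688/1924 = 5.55509

5.55509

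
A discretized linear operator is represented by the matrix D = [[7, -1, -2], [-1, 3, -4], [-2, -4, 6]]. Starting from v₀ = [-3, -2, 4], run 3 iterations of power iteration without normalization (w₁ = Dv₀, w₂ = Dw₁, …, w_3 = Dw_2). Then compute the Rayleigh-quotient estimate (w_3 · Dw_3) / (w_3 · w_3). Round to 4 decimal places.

λ ≈ 9.3621

w1 = Dv₀ = (7·(-3) + (-1)·(-2) + (-2)·4; (-1)·(-3) + 3·(-2) + (-4)·4; (-2)·(-3) + (-4)·(-2) + 6·4) = (-27, -19, 38)
w2 = Dw1 = (7·(-27) + (-1)·(-19) + (-2)·38; (-1)·(-27) + 3·(-19) + (-4)·38; (-2)·(-27) + (-4)·(-19) + 6·38) = (-246, -182, 358)
w3 = Dw2 = (-2256, -1732, 3368)
Dw3 = (-20796, -16412, 31648)
w3·Dw3 = (-2256)·(-20796) + (-1732)·(-16412) + 3368·31648 = 181931824; w3·w3 = (-2256)·(-2256) + (-1732)·(-1732) + 3368·3368 = 19432784
λ ≈ 181931824/19432784 = 9.3621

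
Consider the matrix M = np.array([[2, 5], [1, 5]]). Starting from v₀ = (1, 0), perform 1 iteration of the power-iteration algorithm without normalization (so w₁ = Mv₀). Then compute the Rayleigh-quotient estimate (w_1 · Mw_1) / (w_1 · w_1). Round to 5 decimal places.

λ ≈ 5.00000

w1 = Mv₀ = (2, 1)
Mw1 = (9, 7)
w1·Mw1 = 2·9 + 1·7 = 25; w1·w1 = 2·2 + 1·1 = 5
λ ≈ 25/5 = 5.00000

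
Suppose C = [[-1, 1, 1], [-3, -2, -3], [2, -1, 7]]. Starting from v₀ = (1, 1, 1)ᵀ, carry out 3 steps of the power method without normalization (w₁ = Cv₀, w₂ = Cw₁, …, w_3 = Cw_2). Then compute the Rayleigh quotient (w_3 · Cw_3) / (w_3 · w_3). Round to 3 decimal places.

w1 = Cv₀ = ((-1)·1 + 1·1 + 1·1; (-3)·1 + (-2)·1 + (-3)·1; 2·1 + (-1)·1 + 7·1) = (1, -8, 8)
w2 = Cw1 = ((-1)·1 + 1·(-8) + 1·8; (-3)·1 + (-2)·(-8) + (-3)·8; 2·1 + (-1)·(-8) + 7·8) = (-1, -11, 66)
w3 = Cw2 = (56, -173, 471)
Cw3 = (242, -1235, 3582)
w3·Cw3 = 56·242 + (-173)·(-1235) + 471·3582 = 1914329; w3·w3 = 56·56 + (-173)·(-173) + 471·471 = 254906
λ ≈ 1914329/254906 = 7.510

λ ≈ 7.510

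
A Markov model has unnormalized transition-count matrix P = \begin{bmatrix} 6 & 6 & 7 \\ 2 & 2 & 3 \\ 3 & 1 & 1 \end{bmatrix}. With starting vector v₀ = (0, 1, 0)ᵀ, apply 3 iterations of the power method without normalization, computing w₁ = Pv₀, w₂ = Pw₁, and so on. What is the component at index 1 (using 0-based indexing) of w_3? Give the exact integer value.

w1 = Pv₀ = (6, 2, 1)
w2 = Pw1 = (55, 19, 21)
w3 = Pw2 = (591, 211, 205)
The requested component of w3 is 211.

211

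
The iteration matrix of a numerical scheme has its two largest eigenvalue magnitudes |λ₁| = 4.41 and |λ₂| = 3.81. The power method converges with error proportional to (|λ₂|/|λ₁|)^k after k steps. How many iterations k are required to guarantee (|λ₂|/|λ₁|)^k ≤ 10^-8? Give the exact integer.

|λ₂/λ₁| = 3.81/4.41 = 0.86395
Need k ≥ ln(10^-8) / ln(0.86395) = -18.4207 / -0.1462 ≈ 125.957
Smallest integer k satisfying the bound: 126

126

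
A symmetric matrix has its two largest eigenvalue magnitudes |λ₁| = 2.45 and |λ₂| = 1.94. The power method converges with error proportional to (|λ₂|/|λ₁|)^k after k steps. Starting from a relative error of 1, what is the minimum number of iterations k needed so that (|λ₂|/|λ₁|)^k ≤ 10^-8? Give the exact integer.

79

|λ₂/λ₁| = 1.94/2.45 = 0.79184
Need k ≥ ln(10^-8) / ln(0.79184) = -18.4207 / -0.2334 ≈ 78.923
Smallest integer k satisfying the bound: 79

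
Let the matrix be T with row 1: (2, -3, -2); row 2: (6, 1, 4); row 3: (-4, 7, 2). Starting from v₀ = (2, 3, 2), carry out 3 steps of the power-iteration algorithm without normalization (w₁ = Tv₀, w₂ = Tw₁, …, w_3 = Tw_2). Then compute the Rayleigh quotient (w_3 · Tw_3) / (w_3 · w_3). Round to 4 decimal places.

w1 = Tv₀ = (-9, 23, 17)
w2 = Tw1 = (-121, 37, 231)
w3 = Tw2 = (-815, 235, 1205)
Tw3 = (-4745, 165, 7315)
w3·Tw3 = (-815)·(-4745) + 235·165 + 1205·7315 = 12720525; w3·w3 = (-815)·(-815) + 235·235 + 1205·1205 = 2171475
λ ≈ 12720525/2171475 = 5.8580

5.8580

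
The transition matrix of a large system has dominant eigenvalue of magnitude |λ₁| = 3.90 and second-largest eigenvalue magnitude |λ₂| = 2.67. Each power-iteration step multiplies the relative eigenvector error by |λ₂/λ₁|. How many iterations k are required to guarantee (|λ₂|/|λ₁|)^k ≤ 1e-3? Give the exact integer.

|λ₂/λ₁| = 2.67/3.90 = 0.68462
Need k ≥ ln(1e-3) / ln(0.68462) = -6.9078 / -0.3789 ≈ 18.231
Smallest integer k satisfying the bound: 19

19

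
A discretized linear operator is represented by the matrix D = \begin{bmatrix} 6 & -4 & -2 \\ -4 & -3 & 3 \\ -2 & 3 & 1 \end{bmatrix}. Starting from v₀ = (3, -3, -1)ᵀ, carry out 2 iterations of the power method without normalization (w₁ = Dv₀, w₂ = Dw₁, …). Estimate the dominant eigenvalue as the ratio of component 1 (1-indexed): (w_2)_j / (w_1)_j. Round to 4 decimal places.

w1 = Dv₀ = (32, -6, -16)
w2 = Dw1 = (248, -158, -98)
Ratio at component: 248 / 32 = 7.7500

7.7500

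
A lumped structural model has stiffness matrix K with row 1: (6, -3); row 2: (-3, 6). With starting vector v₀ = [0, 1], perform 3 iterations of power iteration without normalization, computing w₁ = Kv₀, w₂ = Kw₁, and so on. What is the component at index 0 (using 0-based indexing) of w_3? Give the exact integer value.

w1 = Kv₀ = (6·0 + (-3)·1; (-3)·0 + 6·1) = (-3, 6)
w2 = Kw1 = (6·(-3) + (-3)·6; (-3)·(-3) + 6·6) = (-36, 45)
w3 = Kw2 = (-351, 378)
The requested component of w3 is -351.

-351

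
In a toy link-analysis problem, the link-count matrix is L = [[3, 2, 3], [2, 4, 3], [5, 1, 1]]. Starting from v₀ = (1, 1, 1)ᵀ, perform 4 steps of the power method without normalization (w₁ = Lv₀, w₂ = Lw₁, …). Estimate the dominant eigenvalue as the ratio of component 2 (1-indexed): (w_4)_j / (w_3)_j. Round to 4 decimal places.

7.9898

w1 = Lv₀ = (3·1 + 2·1 + 3·1; 2·1 + 4·1 + 3·1; 5·1 + 1·1 + 1·1) = (8, 9, 7)
w2 = Lw1 = (3·8 + 2·9 + 3·7; 2·8 + 4·9 + 3·7; 5·8 + 1·9 + 1·7) = (63, 73, 56)
w3 = Lw2 = (503, 586, 444)
w4 = Lw3 = (4013, 4682, 3545)
Ratio at component: 4682 / 586 = 7.9898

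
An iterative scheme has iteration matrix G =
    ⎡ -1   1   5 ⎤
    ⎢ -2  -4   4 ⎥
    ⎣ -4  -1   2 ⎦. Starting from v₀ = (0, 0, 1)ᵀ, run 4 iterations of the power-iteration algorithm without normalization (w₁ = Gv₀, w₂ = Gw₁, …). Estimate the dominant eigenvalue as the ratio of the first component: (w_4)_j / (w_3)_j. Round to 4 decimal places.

λ ≈ 1.4882

w1 = Gv₀ = ((-1)·0 + 1·0 + 5·1; (-2)·0 + (-4)·0 + 4·1; (-4)·0 + (-1)·0 + 2·1) = (5, 4, 2)
w2 = Gw1 = ((-1)·5 + 1·4 + 5·2; (-2)·5 + (-4)·4 + 4·2; (-4)·5 + (-1)·4 + 2·2) = (9, -18, -20)
w3 = Gw2 = (-127, -26, -58)
w4 = Gw3 = (-189, 126, 418)
Ratio at component: -189 / -127 = 1.4882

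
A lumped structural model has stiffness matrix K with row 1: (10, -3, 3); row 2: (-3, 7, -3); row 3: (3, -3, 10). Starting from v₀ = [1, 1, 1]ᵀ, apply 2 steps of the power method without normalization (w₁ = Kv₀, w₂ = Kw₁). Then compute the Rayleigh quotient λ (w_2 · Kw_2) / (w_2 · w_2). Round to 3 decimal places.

w1 = Kv₀ = (10·1 + (-3)·1 + 3·1; (-3)·1 + 7·1 + (-3)·1; 3·1 + (-3)·1 + 10·1) = (10, 1, 10)
w2 = Kw1 = (10·10 + (-3)·1 + 3·10; (-3)·10 + 7·1 + (-3)·10; 3·10 + (-3)·1 + 10·10) = (127, -53, 127)
Kw2 = (1810, -1133, 1810)
w2·Kw2 = 127·1810 + (-53)·(-1133) + 127·1810 = 519789; w2·w2 = 127·127 + (-53)·(-53) + 127·127 = 35067
λ ≈ 519789/35067 = 14.823

14.823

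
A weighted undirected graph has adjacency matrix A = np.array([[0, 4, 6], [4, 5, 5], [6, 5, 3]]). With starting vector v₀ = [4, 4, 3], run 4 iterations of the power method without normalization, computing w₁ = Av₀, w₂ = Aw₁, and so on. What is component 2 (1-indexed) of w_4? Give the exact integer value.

w1 = Av₀ = (0·4 + 4·4 + 6·3; 4·4 + 5·4 + 5·3; 6·4 + 5·4 + 3·3) = (34, 51, 53)
w2 = Aw1 = (0·34 + 4·51 + 6·53; 4·34 + 5·51 + 5·53; 6·34 + 5·51 + 3·53) = (522, 656, 618)
w3 = Aw2 = (6332, 8458, 8266)
w4 = Aw3 = (83428, 108948, 105080)
The requested component of w4 is 108948.

108948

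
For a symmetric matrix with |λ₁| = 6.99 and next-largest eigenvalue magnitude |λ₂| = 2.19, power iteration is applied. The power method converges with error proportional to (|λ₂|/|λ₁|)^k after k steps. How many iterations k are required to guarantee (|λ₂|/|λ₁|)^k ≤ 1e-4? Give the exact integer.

8

|λ₂/λ₁| = 2.19/6.99 = 0.31330
Need k ≥ ln(1e-4) / ln(0.31330) = -9.2103 / -1.1606 ≈ 7.936
Smallest integer k satisfying the bound: 8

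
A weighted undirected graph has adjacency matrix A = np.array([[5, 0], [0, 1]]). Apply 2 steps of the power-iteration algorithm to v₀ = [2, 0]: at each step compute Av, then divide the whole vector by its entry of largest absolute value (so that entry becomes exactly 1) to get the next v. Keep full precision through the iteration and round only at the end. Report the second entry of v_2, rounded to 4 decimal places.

0.0000

Av0 = (10.00000, 0.00000); divide by 10.00000 → v1 = (1.00000, 0.00000)
Av1 = (5.00000, 0.00000); divide by 5.00000 → v2 = (1.00000, 0.00000)
Requested entry of v2: 0/50 = 0.0000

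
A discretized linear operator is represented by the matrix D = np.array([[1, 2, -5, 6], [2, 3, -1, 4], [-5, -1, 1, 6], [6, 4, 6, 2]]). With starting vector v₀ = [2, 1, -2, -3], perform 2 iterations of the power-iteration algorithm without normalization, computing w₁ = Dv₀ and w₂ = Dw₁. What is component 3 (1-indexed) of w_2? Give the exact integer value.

-20

w1 = Dv₀ = (-4, -3, -31, -2)
w2 = Dw1 = (133, 6, -20, -226)
The requested component of w2 is -20.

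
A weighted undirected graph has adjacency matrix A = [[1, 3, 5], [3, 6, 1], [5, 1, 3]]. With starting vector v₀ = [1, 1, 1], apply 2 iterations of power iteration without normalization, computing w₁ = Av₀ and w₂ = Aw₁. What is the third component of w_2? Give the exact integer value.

82

w1 = Av₀ = (9, 10, 9)
w2 = Aw1 = (84, 96, 82)
The requested component of w2 is 82.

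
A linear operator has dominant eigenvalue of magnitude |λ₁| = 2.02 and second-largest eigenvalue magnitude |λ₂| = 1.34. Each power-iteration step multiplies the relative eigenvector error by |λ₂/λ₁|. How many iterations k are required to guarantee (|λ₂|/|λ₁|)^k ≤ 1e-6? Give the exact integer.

|λ₂/λ₁| = 1.34/2.02 = 0.66337
Need k ≥ ln(1e-6) / ln(0.66337) = -13.8155 / -0.4104 ≈ 33.661
Smallest integer k satisfying the bound: 34

34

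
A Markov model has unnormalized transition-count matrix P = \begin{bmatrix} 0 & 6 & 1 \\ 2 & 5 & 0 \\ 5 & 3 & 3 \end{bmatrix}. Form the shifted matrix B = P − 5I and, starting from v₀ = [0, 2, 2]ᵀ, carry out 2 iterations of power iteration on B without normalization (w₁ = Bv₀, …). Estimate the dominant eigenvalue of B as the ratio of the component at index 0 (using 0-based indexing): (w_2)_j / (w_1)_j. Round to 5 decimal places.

B = P − 5I has rows (-5, 6, 1); (2, 0, 0); (5, 3, -2)
w1 = Bv₀ = (14, 0, 2)
w2 = Bw1 = (-68, 28, 66)
Ratio: -68/14 = -4.85714

μ ≈ -4.85714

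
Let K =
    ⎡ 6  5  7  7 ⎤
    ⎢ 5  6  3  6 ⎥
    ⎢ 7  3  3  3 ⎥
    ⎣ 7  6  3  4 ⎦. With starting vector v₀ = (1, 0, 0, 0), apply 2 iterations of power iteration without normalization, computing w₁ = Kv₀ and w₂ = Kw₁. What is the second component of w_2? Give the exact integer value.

w1 = Kv₀ = (6, 5, 7, 7)
w2 = Kw1 = (159, 123, 99, 121)
The requested component of w2 is 123.

123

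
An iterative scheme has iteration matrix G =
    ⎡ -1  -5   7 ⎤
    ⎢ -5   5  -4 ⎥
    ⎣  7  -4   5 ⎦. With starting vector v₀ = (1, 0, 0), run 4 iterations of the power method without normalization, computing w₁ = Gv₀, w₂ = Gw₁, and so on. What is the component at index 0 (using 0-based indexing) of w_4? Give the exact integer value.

10233

w1 = Gv₀ = ((-1)·1 + (-5)·0 + 7·0; (-5)·1 + 5·0 + (-4)·0; 7·1 + (-4)·0 + 5·0) = (-1, -5, 7)
w2 = Gw1 = ((-1)·(-1) + (-5)·(-5) + 7·7; (-5)·(-1) + 5·(-5) + (-4)·7; 7·(-1) + (-4)·(-5) + 5·7) = (75, -48, 48)
w3 = Gw2 = (501, -807, 957)
w4 = Gw3 = (10233, -10368, 11520)
The requested component of w4 is 10233.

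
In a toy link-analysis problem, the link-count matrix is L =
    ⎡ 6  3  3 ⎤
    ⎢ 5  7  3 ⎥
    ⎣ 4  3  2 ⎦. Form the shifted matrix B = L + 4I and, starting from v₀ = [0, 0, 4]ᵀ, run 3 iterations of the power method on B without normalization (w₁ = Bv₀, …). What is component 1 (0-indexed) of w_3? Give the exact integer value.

B = L + 4I has rows (10, 3, 3); (5, 11, 3); (4, 3, 6)
w1 = Bv₀ = (12, 12, 24)
w2 = Bw1 = (228, 264, 228)
w3 = Bw2 = (3756, 4728, 3072)
Requested component of w3: 4728

4728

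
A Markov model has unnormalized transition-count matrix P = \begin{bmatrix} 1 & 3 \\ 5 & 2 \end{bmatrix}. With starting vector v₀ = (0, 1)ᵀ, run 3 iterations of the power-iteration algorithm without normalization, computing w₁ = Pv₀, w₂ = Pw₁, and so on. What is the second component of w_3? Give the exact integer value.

w1 = Pv₀ = (1·0 + 3·1; 5·0 + 2·1) = (3, 2)
w2 = Pw1 = (1·3 + 3·2; 5·3 + 2·2) = (9, 19)
w3 = Pw2 = (66, 83)
The requested component of w3 is 83.

83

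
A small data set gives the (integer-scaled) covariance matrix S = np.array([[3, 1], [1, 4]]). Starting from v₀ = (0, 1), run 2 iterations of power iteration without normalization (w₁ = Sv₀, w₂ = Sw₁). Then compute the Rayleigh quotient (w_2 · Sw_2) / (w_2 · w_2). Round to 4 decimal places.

4.5592

w1 = Sv₀ = (3·0 + 1·1; 1·0 + 4·1) = (1, 4)
w2 = Sw1 = (3·1 + 1·4; 1·1 + 4·4) = (7, 17)
Sw2 = (38, 75)
w2·Sw2 = 7·38 + 17·75 = 1541; w2·w2 = 7·7 + 17·17 = 338
λ ≈ 1541/338 = 4.5592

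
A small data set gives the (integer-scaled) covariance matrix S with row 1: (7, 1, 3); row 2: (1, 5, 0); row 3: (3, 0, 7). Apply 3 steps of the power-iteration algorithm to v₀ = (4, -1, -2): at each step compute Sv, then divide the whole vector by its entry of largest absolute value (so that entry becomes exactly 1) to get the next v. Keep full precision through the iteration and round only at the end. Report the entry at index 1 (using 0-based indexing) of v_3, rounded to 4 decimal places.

0.1925

Sv0 = (21.00000, -1.00000, -2.00000); divide by 21.00000 → v1 = (1.00000, -0.04762, -0.09524)
Sv1 = (6.66667, 0.76190, 2.33333); divide by 6.66667 → v2 = (1.00000, 0.11429, 0.35000)
Sv2 = (8.16429, 1.57143, 5.45000); divide by 8.16429 → v3 = (1.00000, 0.19248, 0.66754)
Requested entry of v3: 220/1143 = 0.1925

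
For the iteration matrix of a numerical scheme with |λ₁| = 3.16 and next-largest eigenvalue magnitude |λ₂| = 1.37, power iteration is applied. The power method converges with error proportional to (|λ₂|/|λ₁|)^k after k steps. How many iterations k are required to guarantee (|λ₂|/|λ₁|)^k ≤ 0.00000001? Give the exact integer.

23

|λ₂/λ₁| = 1.37/3.16 = 0.43354
Need k ≥ ln(0.00000001) / ln(0.43354) = -18.4207 / -0.8358 ≈ 22.041
Smallest integer k satisfying the bound: 23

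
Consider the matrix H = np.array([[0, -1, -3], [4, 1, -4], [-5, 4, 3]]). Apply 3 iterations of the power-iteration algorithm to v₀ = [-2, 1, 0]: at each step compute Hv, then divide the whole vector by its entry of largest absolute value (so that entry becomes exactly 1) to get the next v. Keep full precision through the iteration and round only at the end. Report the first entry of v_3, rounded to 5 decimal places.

Hv0 = (-1.000000, -7.000000, 14.000000); divide by 14.000000 → v1 = (-0.071429, -0.500000, 1.000000)
Hv1 = (-2.500000, -4.785714, 1.357143); divide by -4.785714 → v2 = (0.522388, 1.000000, -0.283582)
Hv2 = (-0.149254, 4.223881, 0.537313); divide by 4.223881 → v3 = (-0.035336, 1.000000, 0.127208)
Requested entry of v3: 10/-283 = -0.03534

-0.03534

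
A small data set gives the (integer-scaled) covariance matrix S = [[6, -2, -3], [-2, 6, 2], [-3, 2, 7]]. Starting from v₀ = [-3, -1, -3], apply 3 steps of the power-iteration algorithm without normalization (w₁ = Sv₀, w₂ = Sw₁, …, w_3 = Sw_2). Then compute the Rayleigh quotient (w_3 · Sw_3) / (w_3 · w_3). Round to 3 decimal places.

w1 = Sv₀ = (6·(-3) + (-2)·(-1) + (-3)·(-3); (-2)·(-3) + 6·(-1) + 2·(-3); (-3)·(-3) + 2·(-1) + 7·(-3)) = (-7, -6, -14)
w2 = Sw1 = (6·(-7) + (-2)·(-6) + (-3)·(-14); (-2)·(-7) + 6·(-6) + 2·(-14); (-3)·(-7) + 2·(-6) + 7·(-14)) = (12, -50, -89)
w3 = Sw2 = (439, -502, -759)
Sw3 = (5915, -5408, -7634)
w3·Sw3 = 439·5915 + (-502)·(-5408) + (-759)·(-7634) = 11105707; w3·w3 = 439·439 + (-502)·(-502) + (-759)·(-759) = 1020806
λ ≈ 11105707/1020806 = 10.879

λ ≈ 10.879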